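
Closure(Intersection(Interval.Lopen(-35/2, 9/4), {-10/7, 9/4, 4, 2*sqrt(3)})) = {-10/7, 9/4}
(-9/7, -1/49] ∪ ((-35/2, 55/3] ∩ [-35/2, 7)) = (-35/2, 7)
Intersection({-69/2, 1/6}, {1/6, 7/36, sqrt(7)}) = {1/6}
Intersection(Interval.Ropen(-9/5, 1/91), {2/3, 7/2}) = EmptySet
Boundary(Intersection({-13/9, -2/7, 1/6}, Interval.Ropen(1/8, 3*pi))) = {1/6}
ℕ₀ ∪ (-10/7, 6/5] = (-10/7, 6/5] ∪ ℕ₀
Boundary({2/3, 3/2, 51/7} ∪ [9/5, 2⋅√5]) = {2/3, 3/2, 9/5, 51/7, 2⋅√5}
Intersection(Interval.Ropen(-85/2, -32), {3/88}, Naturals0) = EmptySet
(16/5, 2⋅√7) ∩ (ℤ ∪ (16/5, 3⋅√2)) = (16/5, 3⋅√2) ∪ {4, 5}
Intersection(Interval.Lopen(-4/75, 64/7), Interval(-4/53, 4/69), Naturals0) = Range(0, 1, 1)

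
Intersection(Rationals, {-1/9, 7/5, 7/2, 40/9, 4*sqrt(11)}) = {-1/9, 7/5, 7/2, 40/9}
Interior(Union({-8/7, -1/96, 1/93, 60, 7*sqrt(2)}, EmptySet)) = EmptySet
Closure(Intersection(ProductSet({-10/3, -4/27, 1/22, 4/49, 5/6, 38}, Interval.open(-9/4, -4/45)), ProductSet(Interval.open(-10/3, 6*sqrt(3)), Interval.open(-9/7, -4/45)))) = ProductSet({-4/27, 1/22, 4/49, 5/6}, Interval(-9/7, -4/45))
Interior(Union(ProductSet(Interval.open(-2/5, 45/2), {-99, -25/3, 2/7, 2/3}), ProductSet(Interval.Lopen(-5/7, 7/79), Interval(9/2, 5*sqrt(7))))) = ProductSet(Interval.open(-5/7, 7/79), Interval.open(9/2, 5*sqrt(7)))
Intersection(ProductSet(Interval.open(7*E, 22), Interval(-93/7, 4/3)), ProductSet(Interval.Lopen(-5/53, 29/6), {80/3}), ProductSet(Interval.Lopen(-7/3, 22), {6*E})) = EmptySet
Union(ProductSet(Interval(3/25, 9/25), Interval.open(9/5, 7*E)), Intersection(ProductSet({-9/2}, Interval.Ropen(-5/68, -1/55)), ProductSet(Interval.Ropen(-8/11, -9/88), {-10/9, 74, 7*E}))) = ProductSet(Interval(3/25, 9/25), Interval.open(9/5, 7*E))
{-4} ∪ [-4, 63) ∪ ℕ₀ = [-4, 63] ∪ ℕ₀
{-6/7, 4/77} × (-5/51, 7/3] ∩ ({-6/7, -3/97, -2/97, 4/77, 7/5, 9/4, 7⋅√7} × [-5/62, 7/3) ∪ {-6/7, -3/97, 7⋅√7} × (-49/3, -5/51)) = {-6/7, 4/77} × [-5/62, 7/3)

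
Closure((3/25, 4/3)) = [3/25, 4/3]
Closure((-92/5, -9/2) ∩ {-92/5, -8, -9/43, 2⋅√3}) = {-8}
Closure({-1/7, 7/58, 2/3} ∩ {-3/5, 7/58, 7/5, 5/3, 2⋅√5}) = {7/58}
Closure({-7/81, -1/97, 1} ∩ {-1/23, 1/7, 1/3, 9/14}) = ∅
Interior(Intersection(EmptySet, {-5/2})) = EmptySet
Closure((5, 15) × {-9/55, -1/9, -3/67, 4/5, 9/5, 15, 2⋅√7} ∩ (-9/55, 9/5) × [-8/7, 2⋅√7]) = ∅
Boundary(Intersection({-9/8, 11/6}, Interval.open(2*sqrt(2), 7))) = EmptySet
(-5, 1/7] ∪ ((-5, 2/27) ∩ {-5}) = (-5, 1/7]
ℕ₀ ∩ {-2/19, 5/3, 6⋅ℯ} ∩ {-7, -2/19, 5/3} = ∅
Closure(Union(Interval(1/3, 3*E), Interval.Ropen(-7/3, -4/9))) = Union(Interval(-7/3, -4/9), Interval(1/3, 3*E))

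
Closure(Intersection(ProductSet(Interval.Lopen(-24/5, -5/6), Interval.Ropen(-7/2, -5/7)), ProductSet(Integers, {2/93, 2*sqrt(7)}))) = EmptySet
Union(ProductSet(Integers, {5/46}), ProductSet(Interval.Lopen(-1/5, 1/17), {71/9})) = Union(ProductSet(Integers, {5/46}), ProductSet(Interval.Lopen(-1/5, 1/17), {71/9}))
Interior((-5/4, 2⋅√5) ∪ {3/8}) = (-5/4, 2⋅√5)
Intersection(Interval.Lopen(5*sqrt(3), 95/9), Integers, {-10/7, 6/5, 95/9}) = EmptySet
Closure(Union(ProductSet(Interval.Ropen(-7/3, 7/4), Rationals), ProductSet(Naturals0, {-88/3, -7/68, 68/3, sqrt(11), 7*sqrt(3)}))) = Union(ProductSet(Interval(-7/3, 7/4), Reals), ProductSet(Naturals0, {-88/3, -7/68, 68/3, sqrt(11), 7*sqrt(3)}))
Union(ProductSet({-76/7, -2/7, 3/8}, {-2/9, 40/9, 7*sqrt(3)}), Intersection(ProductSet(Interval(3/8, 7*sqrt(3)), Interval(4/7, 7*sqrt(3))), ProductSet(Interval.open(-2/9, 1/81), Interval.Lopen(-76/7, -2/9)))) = ProductSet({-76/7, -2/7, 3/8}, {-2/9, 40/9, 7*sqrt(3)})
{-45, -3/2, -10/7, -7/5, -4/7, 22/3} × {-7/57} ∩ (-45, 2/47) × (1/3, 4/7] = ∅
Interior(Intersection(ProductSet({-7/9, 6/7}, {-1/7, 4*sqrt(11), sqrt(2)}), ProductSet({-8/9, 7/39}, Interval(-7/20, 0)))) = EmptySet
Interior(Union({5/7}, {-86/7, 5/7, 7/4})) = EmptySet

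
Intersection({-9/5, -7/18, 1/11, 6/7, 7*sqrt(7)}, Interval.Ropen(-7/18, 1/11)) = {-7/18}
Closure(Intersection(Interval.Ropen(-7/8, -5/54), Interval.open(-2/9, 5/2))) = Interval(-2/9, -5/54)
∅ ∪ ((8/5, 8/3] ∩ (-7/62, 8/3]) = (8/5, 8/3]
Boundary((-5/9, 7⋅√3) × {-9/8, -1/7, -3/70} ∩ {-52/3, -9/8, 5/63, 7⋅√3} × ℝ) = {5/63} × {-9/8, -1/7, -3/70}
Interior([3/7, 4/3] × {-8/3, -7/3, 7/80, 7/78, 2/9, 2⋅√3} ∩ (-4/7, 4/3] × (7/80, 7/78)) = ∅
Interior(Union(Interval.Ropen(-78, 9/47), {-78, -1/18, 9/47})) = Interval.open(-78, 9/47)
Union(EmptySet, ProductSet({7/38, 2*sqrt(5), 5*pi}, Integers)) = ProductSet({7/38, 2*sqrt(5), 5*pi}, Integers)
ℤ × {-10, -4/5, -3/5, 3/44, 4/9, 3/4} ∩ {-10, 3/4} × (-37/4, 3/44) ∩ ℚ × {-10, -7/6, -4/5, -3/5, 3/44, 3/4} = {-10} × {-4/5, -3/5}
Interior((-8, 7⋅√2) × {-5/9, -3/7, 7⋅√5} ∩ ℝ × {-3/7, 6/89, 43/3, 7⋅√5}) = ∅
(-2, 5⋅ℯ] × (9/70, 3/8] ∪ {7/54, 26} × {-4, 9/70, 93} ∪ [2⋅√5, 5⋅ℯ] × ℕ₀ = ({7/54, 26} × {-4, 9/70, 93}) ∪ ((-2, 5⋅ℯ] × (9/70, 3/8]) ∪ ([2⋅√5, 5⋅ℯ] × ℕ₀)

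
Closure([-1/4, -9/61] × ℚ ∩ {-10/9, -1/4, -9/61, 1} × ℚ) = {-1/4, -9/61} × ℝ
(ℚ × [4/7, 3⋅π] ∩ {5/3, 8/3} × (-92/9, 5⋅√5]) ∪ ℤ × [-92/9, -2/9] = (ℤ × [-92/9, -2/9]) ∪ ({5/3, 8/3} × [4/7, 3⋅π])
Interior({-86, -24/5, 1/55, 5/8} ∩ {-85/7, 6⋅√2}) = ∅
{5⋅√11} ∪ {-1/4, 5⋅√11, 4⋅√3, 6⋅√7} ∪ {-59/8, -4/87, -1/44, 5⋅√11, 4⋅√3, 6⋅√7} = {-59/8, -1/4, -4/87, -1/44, 5⋅√11, 4⋅√3, 6⋅√7}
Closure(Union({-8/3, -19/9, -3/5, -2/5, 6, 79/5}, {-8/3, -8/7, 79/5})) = {-8/3, -19/9, -8/7, -3/5, -2/5, 6, 79/5}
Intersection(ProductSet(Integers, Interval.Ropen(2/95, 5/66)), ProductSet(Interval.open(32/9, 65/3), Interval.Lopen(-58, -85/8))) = EmptySet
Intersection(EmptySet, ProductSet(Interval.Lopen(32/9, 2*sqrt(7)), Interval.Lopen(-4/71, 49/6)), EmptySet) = EmptySet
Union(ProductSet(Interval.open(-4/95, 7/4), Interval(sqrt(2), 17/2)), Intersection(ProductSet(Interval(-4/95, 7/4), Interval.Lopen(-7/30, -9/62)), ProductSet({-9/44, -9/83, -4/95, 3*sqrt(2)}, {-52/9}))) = ProductSet(Interval.open(-4/95, 7/4), Interval(sqrt(2), 17/2))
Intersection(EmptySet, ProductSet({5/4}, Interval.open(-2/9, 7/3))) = EmptySet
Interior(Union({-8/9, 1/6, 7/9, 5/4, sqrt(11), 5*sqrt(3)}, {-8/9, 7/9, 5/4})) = EmptySet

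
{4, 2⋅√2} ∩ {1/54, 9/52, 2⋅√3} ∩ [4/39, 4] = ∅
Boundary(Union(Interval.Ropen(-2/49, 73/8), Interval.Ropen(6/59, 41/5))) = {-2/49, 73/8}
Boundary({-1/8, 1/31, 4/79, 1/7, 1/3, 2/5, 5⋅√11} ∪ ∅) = {-1/8, 1/31, 4/79, 1/7, 1/3, 2/5, 5⋅√11}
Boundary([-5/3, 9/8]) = {-5/3, 9/8}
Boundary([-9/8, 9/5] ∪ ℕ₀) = {-9/8, 9/5} ∪ (ℕ₀ \ (-9/8, 9/5))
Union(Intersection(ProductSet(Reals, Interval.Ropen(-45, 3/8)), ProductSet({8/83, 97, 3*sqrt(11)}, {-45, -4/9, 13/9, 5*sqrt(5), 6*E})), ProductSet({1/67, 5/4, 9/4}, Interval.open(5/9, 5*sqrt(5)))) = Union(ProductSet({1/67, 5/4, 9/4}, Interval.open(5/9, 5*sqrt(5))), ProductSet({8/83, 97, 3*sqrt(11)}, {-45, -4/9}))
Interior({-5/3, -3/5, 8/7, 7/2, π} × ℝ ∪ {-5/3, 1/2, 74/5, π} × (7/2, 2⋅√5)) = ∅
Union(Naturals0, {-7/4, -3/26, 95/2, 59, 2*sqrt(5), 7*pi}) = Union({-7/4, -3/26, 95/2, 2*sqrt(5), 7*pi}, Naturals0)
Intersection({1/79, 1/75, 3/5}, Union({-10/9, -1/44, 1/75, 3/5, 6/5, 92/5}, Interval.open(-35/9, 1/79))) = {1/75, 3/5}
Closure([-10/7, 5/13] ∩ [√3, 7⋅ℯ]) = ∅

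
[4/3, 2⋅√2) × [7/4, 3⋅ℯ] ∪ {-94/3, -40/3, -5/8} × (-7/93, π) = ({-94/3, -40/3, -5/8} × (-7/93, π)) ∪ ([4/3, 2⋅√2) × [7/4, 3⋅ℯ])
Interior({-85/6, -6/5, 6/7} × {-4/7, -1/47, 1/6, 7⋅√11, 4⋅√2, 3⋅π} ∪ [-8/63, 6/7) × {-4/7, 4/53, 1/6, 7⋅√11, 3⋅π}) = ∅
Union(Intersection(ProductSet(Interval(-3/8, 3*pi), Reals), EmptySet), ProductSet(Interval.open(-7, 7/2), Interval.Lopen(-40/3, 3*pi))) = ProductSet(Interval.open(-7, 7/2), Interval.Lopen(-40/3, 3*pi))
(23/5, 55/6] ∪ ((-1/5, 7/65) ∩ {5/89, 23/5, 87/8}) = {5/89} ∪ (23/5, 55/6]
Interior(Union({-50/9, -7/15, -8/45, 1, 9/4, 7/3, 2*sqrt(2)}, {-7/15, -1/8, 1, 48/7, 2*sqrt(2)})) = EmptySet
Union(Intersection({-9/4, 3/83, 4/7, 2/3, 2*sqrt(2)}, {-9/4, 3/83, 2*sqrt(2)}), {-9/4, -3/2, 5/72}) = {-9/4, -3/2, 3/83, 5/72, 2*sqrt(2)}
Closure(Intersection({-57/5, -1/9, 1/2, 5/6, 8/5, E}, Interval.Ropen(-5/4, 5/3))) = {-1/9, 1/2, 5/6, 8/5}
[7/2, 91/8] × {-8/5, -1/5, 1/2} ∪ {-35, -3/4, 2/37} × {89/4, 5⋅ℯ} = ({-35, -3/4, 2/37} × {89/4, 5⋅ℯ}) ∪ ([7/2, 91/8] × {-8/5, -1/5, 1/2})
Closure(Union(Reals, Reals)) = Reals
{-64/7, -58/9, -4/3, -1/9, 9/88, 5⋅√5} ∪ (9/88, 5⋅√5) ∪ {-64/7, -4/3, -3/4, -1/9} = {-64/7, -58/9, -4/3, -3/4, -1/9} ∪ [9/88, 5⋅√5]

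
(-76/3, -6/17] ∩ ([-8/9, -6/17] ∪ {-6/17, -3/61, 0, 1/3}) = [-8/9, -6/17]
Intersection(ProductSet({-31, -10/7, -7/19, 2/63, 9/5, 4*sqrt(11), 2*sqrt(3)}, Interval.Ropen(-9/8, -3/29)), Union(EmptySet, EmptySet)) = EmptySet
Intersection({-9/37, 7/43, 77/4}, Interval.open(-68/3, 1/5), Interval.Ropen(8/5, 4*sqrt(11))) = EmptySet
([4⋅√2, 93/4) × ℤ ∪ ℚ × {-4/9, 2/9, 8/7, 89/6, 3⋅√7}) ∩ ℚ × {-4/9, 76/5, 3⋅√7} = ℚ × {-4/9, 3⋅√7}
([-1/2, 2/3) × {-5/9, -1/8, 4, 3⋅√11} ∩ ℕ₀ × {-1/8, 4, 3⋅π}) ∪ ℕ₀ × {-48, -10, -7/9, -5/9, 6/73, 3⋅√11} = ({0} × {-1/8, 4}) ∪ (ℕ₀ × {-48, -10, -7/9, -5/9, 6/73, 3⋅√11})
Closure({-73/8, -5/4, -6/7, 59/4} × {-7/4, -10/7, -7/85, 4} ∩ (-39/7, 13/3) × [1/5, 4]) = {-5/4, -6/7} × {4}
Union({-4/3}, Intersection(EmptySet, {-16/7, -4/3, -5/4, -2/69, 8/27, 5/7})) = {-4/3}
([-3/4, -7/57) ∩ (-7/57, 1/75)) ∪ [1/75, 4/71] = [1/75, 4/71]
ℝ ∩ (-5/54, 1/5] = (-5/54, 1/5]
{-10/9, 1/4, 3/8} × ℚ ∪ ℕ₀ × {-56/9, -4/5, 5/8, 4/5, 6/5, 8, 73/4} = ({-10/9, 1/4, 3/8} × ℚ) ∪ (ℕ₀ × {-56/9, -4/5, 5/8, 4/5, 6/5, 8, 73/4})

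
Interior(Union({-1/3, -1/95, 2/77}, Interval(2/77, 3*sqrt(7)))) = Interval.open(2/77, 3*sqrt(7))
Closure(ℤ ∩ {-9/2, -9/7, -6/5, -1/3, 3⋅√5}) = ∅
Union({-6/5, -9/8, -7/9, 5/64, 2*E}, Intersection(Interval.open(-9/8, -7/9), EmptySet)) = {-6/5, -9/8, -7/9, 5/64, 2*E}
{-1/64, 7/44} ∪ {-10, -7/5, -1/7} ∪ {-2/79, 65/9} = {-10, -7/5, -1/7, -2/79, -1/64, 7/44, 65/9}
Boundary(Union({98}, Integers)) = Integers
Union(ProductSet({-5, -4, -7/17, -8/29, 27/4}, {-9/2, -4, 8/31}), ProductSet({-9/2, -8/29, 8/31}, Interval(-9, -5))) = Union(ProductSet({-9/2, -8/29, 8/31}, Interval(-9, -5)), ProductSet({-5, -4, -7/17, -8/29, 27/4}, {-9/2, -4, 8/31}))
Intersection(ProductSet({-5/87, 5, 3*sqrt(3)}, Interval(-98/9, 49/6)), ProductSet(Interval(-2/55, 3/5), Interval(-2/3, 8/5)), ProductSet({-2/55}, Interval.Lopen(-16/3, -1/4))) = EmptySet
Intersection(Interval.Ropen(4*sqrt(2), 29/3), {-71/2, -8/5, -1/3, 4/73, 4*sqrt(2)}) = {4*sqrt(2)}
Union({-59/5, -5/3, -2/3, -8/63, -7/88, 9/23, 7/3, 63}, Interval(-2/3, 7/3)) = Union({-59/5, -5/3, 63}, Interval(-2/3, 7/3))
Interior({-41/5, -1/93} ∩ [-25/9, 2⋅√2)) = ∅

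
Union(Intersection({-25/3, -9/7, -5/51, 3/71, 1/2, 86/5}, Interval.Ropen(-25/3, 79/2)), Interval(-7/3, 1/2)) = Union({-25/3, 86/5}, Interval(-7/3, 1/2))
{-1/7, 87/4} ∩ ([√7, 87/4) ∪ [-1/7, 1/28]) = {-1/7}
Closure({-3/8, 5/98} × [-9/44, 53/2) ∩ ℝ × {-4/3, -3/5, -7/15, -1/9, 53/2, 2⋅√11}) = {-3/8, 5/98} × {-1/9, 2⋅√11}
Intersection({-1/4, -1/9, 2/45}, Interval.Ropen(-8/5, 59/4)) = {-1/4, -1/9, 2/45}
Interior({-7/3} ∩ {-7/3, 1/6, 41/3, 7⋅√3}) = ∅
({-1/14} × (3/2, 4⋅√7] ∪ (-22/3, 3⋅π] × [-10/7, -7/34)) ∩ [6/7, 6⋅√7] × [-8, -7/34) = [6/7, 3⋅π] × [-10/7, -7/34)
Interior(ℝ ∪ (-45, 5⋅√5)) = (-∞, ∞)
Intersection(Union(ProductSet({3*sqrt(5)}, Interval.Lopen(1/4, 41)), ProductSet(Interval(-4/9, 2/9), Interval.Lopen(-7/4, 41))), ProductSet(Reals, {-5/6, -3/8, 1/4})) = ProductSet(Interval(-4/9, 2/9), {-5/6, -3/8, 1/4})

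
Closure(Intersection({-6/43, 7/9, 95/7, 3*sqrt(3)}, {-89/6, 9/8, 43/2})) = EmptySet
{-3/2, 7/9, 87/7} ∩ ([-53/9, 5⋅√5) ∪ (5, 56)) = {-3/2, 7/9, 87/7}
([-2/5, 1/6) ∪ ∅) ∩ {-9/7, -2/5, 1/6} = {-2/5}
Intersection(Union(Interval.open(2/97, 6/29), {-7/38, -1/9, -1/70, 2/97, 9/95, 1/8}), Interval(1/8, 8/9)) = Interval.Ropen(1/8, 6/29)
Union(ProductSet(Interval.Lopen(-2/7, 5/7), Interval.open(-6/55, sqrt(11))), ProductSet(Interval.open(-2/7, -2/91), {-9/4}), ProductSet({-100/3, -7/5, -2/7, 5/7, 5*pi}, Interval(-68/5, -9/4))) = Union(ProductSet({-100/3, -7/5, -2/7, 5/7, 5*pi}, Interval(-68/5, -9/4)), ProductSet(Interval.open(-2/7, -2/91), {-9/4}), ProductSet(Interval.Lopen(-2/7, 5/7), Interval.open(-6/55, sqrt(11))))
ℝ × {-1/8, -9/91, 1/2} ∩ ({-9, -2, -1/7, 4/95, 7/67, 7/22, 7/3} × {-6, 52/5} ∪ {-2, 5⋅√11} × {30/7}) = ∅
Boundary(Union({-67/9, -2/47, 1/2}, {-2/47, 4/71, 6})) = {-67/9, -2/47, 4/71, 1/2, 6}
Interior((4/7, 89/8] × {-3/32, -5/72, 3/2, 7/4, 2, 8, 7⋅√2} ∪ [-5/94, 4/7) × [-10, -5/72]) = (-5/94, 4/7) × (-10, -5/72)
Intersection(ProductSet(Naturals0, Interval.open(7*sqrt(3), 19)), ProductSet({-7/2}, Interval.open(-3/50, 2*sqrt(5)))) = EmptySet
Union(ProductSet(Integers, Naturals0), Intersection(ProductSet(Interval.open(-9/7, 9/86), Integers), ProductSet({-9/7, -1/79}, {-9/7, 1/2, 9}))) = Union(ProductSet({-1/79}, {9}), ProductSet(Integers, Naturals0))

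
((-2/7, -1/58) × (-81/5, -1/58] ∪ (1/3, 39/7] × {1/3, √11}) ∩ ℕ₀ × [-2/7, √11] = {1, 2, …, 5} × {1/3, √11}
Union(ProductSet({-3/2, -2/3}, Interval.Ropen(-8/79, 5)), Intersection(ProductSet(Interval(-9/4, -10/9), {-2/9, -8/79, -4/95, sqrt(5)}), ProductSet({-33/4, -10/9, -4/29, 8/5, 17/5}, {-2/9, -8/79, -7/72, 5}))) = Union(ProductSet({-10/9}, {-2/9, -8/79}), ProductSet({-3/2, -2/3}, Interval.Ropen(-8/79, 5)))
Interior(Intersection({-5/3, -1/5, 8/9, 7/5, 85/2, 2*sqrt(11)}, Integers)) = EmptySet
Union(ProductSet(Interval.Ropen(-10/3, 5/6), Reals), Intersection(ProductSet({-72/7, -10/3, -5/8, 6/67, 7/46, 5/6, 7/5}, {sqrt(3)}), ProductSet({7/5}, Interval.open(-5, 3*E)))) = Union(ProductSet({7/5}, {sqrt(3)}), ProductSet(Interval.Ropen(-10/3, 5/6), Reals))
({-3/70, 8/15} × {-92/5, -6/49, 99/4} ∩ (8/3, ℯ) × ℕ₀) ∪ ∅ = ∅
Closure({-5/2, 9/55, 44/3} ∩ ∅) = ∅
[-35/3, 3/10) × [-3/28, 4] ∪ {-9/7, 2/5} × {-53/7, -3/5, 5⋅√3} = ([-35/3, 3/10) × [-3/28, 4]) ∪ ({-9/7, 2/5} × {-53/7, -3/5, 5⋅√3})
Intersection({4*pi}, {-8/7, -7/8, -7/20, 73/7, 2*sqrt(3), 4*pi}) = {4*pi}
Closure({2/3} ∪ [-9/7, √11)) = [-9/7, √11]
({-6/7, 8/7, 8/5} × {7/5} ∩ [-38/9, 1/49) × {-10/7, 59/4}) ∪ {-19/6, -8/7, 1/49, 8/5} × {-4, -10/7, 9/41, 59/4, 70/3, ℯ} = {-19/6, -8/7, 1/49, 8/5} × {-4, -10/7, 9/41, 59/4, 70/3, ℯ}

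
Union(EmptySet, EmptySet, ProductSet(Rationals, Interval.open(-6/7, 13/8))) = ProductSet(Rationals, Interval.open(-6/7, 13/8))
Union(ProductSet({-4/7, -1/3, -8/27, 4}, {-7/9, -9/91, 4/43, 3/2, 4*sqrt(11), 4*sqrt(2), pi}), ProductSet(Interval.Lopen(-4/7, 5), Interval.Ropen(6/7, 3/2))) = Union(ProductSet({-4/7, -1/3, -8/27, 4}, {-7/9, -9/91, 4/43, 3/2, 4*sqrt(11), 4*sqrt(2), pi}), ProductSet(Interval.Lopen(-4/7, 5), Interval.Ropen(6/7, 3/2)))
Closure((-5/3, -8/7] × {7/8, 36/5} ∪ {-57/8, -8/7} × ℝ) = ({-57/8, -8/7} × ℝ) ∪ ([-5/3, -8/7] × {7/8, 36/5})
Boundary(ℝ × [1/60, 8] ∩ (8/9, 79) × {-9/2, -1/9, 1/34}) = [8/9, 79] × {1/34}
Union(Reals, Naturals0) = Reals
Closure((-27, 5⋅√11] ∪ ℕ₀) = [-27, 5⋅√11] ∪ ℕ₀ ∪ (ℕ₀ \ (-27, 5⋅√11))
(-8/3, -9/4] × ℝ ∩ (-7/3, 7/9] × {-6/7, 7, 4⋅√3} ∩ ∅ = ∅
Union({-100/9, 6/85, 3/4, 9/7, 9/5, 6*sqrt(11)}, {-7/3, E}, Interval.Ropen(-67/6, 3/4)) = Union({9/7, 9/5, 6*sqrt(11), E}, Interval(-67/6, 3/4))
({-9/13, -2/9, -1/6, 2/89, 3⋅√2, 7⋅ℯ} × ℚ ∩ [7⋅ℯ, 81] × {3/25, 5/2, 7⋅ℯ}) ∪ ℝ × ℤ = (ℝ × ℤ) ∪ ({7⋅ℯ} × {3/25, 5/2})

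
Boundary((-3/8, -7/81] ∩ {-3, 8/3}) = ∅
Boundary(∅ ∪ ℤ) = ℤ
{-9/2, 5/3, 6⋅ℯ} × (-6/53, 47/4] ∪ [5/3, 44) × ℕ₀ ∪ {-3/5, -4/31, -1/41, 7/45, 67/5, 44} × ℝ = ([5/3, 44) × ℕ₀) ∪ ({-3/5, -4/31, -1/41, 7/45, 67/5, 44} × ℝ) ∪ ({-9/2, 5/3, 6⋅ℯ} × (-6/53, 47/4])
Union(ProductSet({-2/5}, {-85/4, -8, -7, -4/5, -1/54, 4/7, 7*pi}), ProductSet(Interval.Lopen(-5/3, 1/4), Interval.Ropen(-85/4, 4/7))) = Union(ProductSet({-2/5}, {-85/4, -8, -7, -4/5, -1/54, 4/7, 7*pi}), ProductSet(Interval.Lopen(-5/3, 1/4), Interval.Ropen(-85/4, 4/7)))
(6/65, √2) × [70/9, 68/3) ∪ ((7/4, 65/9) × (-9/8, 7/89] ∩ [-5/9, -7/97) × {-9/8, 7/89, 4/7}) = (6/65, √2) × [70/9, 68/3)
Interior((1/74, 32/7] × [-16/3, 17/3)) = (1/74, 32/7) × (-16/3, 17/3)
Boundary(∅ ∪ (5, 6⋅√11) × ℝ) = {5, 6⋅√11} × ℝ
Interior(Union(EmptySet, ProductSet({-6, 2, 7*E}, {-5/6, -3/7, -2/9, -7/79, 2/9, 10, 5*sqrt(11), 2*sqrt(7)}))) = EmptySet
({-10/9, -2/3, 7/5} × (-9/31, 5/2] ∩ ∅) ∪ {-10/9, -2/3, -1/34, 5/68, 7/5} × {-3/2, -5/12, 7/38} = {-10/9, -2/3, -1/34, 5/68, 7/5} × {-3/2, -5/12, 7/38}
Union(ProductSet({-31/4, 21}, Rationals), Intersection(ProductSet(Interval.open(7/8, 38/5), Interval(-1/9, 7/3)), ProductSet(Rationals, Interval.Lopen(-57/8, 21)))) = Union(ProductSet({-31/4, 21}, Rationals), ProductSet(Intersection(Interval.open(7/8, 38/5), Rationals), Interval(-1/9, 7/3)))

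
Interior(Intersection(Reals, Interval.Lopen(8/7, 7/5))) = Interval.open(8/7, 7/5)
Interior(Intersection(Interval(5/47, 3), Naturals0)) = EmptySet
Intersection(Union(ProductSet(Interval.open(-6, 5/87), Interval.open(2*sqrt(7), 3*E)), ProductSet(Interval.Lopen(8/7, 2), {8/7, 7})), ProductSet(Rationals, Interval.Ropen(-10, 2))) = ProductSet(Intersection(Interval.Lopen(8/7, 2), Rationals), {8/7})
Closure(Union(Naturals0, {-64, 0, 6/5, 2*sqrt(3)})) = Union({-64, 6/5, 2*sqrt(3)}, Naturals0)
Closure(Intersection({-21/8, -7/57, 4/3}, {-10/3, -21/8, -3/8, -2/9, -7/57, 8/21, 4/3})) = {-21/8, -7/57, 4/3}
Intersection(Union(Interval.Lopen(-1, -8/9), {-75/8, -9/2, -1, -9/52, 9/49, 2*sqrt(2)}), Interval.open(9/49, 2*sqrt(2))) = EmptySet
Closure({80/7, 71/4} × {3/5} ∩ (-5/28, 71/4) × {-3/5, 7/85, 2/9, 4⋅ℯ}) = ∅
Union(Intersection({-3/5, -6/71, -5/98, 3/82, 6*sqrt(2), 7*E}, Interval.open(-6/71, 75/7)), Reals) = Reals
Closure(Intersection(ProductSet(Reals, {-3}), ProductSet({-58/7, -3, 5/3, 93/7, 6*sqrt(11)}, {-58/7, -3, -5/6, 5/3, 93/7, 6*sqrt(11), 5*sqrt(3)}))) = ProductSet({-58/7, -3, 5/3, 93/7, 6*sqrt(11)}, {-3})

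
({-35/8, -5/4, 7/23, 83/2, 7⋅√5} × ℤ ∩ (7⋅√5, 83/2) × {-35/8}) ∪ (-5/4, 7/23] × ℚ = (-5/4, 7/23] × ℚ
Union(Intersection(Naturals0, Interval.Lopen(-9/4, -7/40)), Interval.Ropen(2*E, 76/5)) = Interval.Ropen(2*E, 76/5)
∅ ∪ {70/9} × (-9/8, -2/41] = {70/9} × (-9/8, -2/41]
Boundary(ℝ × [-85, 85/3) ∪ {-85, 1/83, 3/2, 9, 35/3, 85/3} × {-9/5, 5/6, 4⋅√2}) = ℝ × {-85, 85/3}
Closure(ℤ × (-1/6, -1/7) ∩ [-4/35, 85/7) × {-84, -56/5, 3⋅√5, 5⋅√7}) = ∅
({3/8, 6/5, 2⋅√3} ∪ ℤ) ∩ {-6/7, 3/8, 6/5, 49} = {3/8, 6/5, 49}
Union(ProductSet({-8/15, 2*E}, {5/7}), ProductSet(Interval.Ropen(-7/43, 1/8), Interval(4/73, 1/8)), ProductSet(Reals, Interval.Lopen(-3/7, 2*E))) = ProductSet(Reals, Interval.Lopen(-3/7, 2*E))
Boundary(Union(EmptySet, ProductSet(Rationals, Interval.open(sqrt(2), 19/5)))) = ProductSet(Reals, Interval(sqrt(2), 19/5))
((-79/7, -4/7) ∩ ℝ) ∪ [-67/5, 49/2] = [-67/5, 49/2]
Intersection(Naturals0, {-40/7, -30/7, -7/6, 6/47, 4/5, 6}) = {6}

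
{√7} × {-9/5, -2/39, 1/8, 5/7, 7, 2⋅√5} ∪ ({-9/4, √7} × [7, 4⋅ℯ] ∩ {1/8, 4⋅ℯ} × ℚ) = {√7} × {-9/5, -2/39, 1/8, 5/7, 7, 2⋅√5}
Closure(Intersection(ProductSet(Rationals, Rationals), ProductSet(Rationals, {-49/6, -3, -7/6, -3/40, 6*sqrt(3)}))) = ProductSet(Reals, {-49/6, -3, -7/6, -3/40})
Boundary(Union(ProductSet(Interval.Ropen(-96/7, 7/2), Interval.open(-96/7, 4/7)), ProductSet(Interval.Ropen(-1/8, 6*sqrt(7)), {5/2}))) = Union(ProductSet({-96/7, 7/2}, Interval(-96/7, 4/7)), ProductSet(Interval(-96/7, 7/2), {-96/7, 4/7}), ProductSet(Interval(-1/8, 6*sqrt(7)), {5/2}))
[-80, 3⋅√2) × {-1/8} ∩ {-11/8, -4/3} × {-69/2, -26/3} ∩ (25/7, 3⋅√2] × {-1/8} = ∅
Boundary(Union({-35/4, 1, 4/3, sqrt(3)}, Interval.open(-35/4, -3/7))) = {-35/4, -3/7, 1, 4/3, sqrt(3)}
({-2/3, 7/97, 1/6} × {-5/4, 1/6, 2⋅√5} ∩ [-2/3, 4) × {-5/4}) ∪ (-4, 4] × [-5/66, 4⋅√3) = ({-2/3, 7/97, 1/6} × {-5/4}) ∪ ((-4, 4] × [-5/66, 4⋅√3))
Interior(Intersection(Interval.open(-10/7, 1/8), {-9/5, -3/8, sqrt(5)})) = EmptySet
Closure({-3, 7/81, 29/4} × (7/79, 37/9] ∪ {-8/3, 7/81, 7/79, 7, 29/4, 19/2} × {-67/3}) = ({-3, 7/81, 29/4} × [7/79, 37/9]) ∪ ({-8/3, 7/81, 7/79, 7, 29/4, 19/2} × {-67/3})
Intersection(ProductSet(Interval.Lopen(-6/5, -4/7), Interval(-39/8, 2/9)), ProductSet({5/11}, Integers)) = EmptySet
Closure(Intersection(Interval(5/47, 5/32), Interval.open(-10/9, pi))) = Interval(5/47, 5/32)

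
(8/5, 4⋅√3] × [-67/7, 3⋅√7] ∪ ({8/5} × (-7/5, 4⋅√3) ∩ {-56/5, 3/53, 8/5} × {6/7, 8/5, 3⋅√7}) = ({8/5} × {6/7, 8/5}) ∪ ((8/5, 4⋅√3] × [-67/7, 3⋅√7])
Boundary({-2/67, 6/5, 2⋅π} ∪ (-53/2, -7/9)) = {-53/2, -7/9, -2/67, 6/5, 2⋅π}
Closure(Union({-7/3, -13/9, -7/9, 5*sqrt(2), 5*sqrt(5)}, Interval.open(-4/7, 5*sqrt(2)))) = Union({-7/3, -13/9, -7/9, 5*sqrt(5)}, Interval(-4/7, 5*sqrt(2)))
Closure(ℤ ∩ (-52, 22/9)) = {-51, -50, …, 2}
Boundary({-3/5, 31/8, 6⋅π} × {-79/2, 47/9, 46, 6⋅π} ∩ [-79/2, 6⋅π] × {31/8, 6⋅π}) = {-3/5, 31/8, 6⋅π} × {6⋅π}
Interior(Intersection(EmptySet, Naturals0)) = EmptySet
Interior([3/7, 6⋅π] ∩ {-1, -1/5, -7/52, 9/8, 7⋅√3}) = ∅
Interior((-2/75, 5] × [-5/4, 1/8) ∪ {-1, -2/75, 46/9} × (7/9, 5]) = (-2/75, 5) × (-5/4, 1/8)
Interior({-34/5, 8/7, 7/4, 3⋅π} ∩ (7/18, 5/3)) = ∅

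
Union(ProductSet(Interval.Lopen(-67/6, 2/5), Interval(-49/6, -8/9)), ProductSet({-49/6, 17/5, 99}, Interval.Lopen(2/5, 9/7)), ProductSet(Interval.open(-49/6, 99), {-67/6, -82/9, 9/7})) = Union(ProductSet({-49/6, 17/5, 99}, Interval.Lopen(2/5, 9/7)), ProductSet(Interval.Lopen(-67/6, 2/5), Interval(-49/6, -8/9)), ProductSet(Interval.open(-49/6, 99), {-67/6, -82/9, 9/7}))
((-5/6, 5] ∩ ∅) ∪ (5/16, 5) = (5/16, 5)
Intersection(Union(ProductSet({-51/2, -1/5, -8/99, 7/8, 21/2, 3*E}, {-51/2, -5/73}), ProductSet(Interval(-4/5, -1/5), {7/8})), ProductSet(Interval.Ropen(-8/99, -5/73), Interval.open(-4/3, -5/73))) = EmptySet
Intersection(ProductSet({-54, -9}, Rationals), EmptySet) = EmptySet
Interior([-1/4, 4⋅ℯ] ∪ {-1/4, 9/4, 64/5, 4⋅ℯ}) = (-1/4, 4⋅ℯ)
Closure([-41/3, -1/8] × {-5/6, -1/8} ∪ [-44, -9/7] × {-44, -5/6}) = ([-44, -9/7] × {-44, -5/6}) ∪ ([-41/3, -1/8] × {-5/6, -1/8})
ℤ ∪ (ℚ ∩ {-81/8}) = ℤ ∪ {-81/8}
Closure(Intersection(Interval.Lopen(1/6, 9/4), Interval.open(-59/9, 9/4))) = Interval(1/6, 9/4)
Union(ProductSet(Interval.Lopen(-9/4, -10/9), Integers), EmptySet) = ProductSet(Interval.Lopen(-9/4, -10/9), Integers)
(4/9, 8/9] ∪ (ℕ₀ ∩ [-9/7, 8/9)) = {0} ∪ (4/9, 8/9]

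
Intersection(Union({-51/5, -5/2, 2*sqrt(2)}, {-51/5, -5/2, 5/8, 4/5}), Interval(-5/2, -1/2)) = {-5/2}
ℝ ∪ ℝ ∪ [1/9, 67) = (-∞, ∞)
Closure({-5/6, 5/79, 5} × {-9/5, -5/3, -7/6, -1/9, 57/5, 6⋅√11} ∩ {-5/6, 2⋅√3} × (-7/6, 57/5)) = {-5/6} × {-1/9}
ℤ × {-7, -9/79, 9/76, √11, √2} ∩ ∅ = ∅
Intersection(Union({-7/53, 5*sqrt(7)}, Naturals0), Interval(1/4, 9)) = Range(1, 10, 1)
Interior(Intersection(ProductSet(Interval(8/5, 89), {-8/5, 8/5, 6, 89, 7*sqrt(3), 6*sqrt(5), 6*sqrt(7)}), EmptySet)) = EmptySet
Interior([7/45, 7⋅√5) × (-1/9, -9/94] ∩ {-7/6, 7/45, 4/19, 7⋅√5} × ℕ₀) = ∅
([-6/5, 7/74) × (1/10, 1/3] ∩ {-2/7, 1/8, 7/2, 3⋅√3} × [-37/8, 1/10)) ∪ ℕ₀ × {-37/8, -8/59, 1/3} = ℕ₀ × {-37/8, -8/59, 1/3}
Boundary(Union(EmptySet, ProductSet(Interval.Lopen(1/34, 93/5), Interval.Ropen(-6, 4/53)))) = Union(ProductSet({1/34, 93/5}, Interval(-6, 4/53)), ProductSet(Interval(1/34, 93/5), {-6, 4/53}))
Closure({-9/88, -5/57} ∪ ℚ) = ℝ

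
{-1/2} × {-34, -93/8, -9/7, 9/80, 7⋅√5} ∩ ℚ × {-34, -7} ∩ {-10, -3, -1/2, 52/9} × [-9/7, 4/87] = ∅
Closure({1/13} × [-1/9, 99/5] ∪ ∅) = {1/13} × [-1/9, 99/5]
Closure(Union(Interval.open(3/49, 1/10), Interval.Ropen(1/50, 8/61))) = Interval(1/50, 8/61)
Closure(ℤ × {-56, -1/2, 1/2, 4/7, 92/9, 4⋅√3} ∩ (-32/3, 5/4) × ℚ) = {-10, -9, …, 1} × {-56, -1/2, 1/2, 4/7, 92/9}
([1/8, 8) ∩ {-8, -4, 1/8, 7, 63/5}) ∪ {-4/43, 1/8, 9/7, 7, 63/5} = {-4/43, 1/8, 9/7, 7, 63/5}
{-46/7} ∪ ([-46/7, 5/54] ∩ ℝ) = [-46/7, 5/54]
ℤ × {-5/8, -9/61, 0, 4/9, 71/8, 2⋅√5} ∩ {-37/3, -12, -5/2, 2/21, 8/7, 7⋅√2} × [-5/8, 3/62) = {-12} × {-5/8, -9/61, 0}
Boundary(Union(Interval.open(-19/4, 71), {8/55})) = {-19/4, 71}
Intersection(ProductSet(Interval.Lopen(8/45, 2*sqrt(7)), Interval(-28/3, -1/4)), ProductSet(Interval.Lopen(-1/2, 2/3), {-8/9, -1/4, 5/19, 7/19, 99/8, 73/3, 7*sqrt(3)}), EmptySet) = EmptySet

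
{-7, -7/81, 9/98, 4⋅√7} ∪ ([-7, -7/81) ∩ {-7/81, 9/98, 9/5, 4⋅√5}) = {-7, -7/81, 9/98, 4⋅√7}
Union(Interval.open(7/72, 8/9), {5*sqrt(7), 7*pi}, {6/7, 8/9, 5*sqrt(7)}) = Union({5*sqrt(7), 7*pi}, Interval.Lopen(7/72, 8/9))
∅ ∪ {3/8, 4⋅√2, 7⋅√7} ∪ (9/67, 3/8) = (9/67, 3/8] ∪ {4⋅√2, 7⋅√7}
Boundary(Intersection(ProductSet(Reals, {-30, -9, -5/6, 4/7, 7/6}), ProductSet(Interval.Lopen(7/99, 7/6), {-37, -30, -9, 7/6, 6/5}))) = ProductSet(Interval(7/99, 7/6), {-30, -9, 7/6})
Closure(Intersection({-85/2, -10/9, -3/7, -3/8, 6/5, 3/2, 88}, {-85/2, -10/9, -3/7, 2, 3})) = {-85/2, -10/9, -3/7}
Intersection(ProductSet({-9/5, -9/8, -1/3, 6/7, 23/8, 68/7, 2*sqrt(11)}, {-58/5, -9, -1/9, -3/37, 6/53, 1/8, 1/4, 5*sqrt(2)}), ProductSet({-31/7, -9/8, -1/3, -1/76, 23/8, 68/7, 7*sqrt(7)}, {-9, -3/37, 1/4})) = ProductSet({-9/8, -1/3, 23/8, 68/7}, {-9, -3/37, 1/4})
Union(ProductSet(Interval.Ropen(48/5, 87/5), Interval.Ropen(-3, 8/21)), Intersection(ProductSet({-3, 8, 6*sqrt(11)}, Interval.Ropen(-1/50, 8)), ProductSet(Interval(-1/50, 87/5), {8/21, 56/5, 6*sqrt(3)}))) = Union(ProductSet({8}, {8/21}), ProductSet(Interval.Ropen(48/5, 87/5), Interval.Ropen(-3, 8/21)))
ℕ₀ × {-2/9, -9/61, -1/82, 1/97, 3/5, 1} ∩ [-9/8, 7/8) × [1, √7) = {0} × {1}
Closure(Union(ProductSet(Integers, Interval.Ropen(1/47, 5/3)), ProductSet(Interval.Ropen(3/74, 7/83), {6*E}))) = Union(ProductSet(Integers, Interval(1/47, 5/3)), ProductSet(Interval(3/74, 7/83), {6*E}))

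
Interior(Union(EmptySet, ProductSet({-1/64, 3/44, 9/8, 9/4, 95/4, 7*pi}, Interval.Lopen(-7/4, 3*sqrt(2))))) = EmptySet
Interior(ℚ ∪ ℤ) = ∅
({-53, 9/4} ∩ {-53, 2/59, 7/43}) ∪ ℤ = ℤ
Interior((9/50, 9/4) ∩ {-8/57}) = ∅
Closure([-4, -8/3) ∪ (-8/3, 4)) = [-4, 4]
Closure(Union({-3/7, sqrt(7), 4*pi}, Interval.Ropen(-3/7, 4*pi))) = Interval(-3/7, 4*pi)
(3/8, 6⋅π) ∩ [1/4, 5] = (3/8, 5]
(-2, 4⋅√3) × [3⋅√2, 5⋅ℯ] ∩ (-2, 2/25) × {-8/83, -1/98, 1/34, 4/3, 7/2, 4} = ∅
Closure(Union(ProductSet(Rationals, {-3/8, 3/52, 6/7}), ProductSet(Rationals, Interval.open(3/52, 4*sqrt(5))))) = ProductSet(Reals, Union({-3/8}, Interval(3/52, 4*sqrt(5))))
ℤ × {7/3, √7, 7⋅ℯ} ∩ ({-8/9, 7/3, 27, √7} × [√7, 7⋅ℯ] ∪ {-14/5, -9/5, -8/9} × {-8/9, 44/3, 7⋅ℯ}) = {27} × {√7, 7⋅ℯ}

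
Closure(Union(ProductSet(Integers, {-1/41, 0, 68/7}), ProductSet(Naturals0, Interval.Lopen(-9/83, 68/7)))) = Union(ProductSet(Integers, {-1/41, 0, 68/7}), ProductSet(Naturals0, Interval(-9/83, 68/7)))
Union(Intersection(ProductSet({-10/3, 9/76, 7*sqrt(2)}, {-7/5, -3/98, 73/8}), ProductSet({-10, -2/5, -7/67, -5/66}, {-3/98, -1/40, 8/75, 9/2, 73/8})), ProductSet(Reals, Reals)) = ProductSet(Reals, Reals)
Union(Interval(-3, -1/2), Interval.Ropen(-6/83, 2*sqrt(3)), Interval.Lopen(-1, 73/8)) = Interval(-3, 73/8)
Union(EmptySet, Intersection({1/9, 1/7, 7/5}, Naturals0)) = EmptySet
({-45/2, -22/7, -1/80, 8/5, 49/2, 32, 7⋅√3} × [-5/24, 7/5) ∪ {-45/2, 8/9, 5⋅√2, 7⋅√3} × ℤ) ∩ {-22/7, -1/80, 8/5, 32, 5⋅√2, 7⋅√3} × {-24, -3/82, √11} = ({-22/7, -1/80, 8/5, 32, 7⋅√3} × {-3/82}) ∪ ({5⋅√2, 7⋅√3} × {-24})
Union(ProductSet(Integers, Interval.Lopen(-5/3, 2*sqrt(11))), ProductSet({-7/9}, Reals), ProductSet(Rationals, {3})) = Union(ProductSet({-7/9}, Reals), ProductSet(Integers, Interval.Lopen(-5/3, 2*sqrt(11))), ProductSet(Rationals, {3}))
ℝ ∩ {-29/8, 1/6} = {-29/8, 1/6}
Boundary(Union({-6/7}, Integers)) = Union({-6/7}, Integers)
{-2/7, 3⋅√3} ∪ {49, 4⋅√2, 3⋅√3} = {-2/7, 49, 4⋅√2, 3⋅√3}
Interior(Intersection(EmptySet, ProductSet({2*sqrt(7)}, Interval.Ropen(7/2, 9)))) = EmptySet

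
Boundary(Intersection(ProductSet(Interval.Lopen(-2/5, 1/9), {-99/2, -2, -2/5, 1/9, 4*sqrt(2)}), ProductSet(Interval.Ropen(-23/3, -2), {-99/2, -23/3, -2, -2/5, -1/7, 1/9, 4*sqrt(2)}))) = EmptySet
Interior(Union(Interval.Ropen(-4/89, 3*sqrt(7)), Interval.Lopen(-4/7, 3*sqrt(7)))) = Interval.open(-4/7, 3*sqrt(7))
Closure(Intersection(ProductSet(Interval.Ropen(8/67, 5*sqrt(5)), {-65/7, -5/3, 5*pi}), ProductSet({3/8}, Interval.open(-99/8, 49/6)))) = ProductSet({3/8}, {-65/7, -5/3})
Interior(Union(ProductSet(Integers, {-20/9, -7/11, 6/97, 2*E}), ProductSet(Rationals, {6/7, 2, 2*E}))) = EmptySet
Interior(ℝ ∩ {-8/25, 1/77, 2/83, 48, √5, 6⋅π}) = ∅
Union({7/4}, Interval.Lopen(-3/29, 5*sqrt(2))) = Interval.Lopen(-3/29, 5*sqrt(2))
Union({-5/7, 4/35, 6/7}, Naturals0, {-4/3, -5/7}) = Union({-4/3, -5/7, 4/35, 6/7}, Naturals0)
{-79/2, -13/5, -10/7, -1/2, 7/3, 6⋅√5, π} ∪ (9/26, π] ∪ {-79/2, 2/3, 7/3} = {-79/2, -13/5, -10/7, -1/2, 6⋅√5} ∪ (9/26, π]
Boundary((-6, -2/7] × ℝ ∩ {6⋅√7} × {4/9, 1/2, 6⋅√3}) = ∅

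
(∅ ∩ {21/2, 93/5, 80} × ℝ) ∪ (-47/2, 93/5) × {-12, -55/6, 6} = (-47/2, 93/5) × {-12, -55/6, 6}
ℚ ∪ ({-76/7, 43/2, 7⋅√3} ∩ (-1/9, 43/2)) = ℚ ∪ {7⋅√3}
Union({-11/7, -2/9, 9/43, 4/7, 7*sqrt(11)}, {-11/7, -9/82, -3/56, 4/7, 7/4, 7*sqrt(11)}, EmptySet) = {-11/7, -2/9, -9/82, -3/56, 9/43, 4/7, 7/4, 7*sqrt(11)}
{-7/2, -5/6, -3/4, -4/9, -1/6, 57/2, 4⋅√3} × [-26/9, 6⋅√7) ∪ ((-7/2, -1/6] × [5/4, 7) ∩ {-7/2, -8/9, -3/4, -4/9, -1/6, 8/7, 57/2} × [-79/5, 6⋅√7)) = ({-8/9, -3/4, -4/9, -1/6} × [5/4, 7)) ∪ ({-7/2, -5/6, -3/4, -4/9, -1/6, 57/2, 4⋅√3} × [-26/9, 6⋅√7))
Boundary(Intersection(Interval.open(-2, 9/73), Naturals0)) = Range(0, 1, 1)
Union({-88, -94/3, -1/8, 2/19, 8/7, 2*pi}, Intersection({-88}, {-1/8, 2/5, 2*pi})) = {-88, -94/3, -1/8, 2/19, 8/7, 2*pi}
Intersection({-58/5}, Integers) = EmptySet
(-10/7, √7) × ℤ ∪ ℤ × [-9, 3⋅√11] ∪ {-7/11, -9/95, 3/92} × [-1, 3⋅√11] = ((-10/7, √7) × ℤ) ∪ (ℤ × [-9, 3⋅√11]) ∪ ({-7/11, -9/95, 3/92} × [-1, 3⋅√11])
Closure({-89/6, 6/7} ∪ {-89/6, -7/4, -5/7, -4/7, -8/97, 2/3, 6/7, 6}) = {-89/6, -7/4, -5/7, -4/7, -8/97, 2/3, 6/7, 6}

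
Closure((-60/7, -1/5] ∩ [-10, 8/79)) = [-60/7, -1/5]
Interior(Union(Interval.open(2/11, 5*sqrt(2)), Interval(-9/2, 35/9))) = Interval.open(-9/2, 5*sqrt(2))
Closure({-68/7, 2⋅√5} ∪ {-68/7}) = {-68/7, 2⋅√5}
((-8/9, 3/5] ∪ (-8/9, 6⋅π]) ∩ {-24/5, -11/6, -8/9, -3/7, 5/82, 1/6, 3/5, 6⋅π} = {-3/7, 5/82, 1/6, 3/5, 6⋅π}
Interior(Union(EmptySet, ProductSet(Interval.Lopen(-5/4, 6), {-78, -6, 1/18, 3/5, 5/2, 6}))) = EmptySet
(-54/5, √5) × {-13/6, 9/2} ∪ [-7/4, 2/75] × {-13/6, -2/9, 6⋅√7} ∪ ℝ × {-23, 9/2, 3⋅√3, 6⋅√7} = ((-54/5, √5) × {-13/6, 9/2}) ∪ ([-7/4, 2/75] × {-13/6, -2/9, 6⋅√7}) ∪ (ℝ × {-23, 9/2, 3⋅√3, 6⋅√7})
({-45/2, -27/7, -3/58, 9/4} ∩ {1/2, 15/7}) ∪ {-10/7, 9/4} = {-10/7, 9/4}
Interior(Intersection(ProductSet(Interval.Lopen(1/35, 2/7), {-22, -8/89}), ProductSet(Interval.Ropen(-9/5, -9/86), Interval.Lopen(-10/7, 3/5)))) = EmptySet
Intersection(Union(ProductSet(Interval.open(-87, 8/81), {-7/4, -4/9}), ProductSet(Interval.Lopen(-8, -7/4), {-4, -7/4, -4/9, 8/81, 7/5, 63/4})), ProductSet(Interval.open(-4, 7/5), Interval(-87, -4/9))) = Union(ProductSet(Interval.Lopen(-4, -7/4), {-4, -7/4, -4/9}), ProductSet(Interval.open(-4, 8/81), {-7/4, -4/9}))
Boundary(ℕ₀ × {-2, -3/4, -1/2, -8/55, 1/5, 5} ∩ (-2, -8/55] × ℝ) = ∅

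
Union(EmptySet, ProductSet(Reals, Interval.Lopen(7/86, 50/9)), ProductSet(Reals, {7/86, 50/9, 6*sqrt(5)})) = ProductSet(Reals, Union({6*sqrt(5)}, Interval(7/86, 50/9)))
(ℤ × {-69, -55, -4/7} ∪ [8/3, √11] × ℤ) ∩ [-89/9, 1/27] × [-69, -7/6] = {-9, -8, …, 0} × {-69, -55}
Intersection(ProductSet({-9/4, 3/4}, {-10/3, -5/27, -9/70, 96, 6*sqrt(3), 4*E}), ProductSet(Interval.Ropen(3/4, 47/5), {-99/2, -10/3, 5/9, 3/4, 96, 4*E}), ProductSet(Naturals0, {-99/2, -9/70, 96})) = EmptySet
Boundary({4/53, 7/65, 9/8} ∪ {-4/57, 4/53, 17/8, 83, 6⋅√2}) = {-4/57, 4/53, 7/65, 9/8, 17/8, 83, 6⋅√2}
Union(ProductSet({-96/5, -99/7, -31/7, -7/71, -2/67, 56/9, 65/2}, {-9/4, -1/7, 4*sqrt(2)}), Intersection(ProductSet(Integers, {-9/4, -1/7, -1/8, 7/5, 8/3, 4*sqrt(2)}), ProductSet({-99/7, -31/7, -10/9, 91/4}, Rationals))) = ProductSet({-96/5, -99/7, -31/7, -7/71, -2/67, 56/9, 65/2}, {-9/4, -1/7, 4*sqrt(2)})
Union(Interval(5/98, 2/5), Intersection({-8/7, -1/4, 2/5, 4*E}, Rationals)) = Union({-8/7, -1/4}, Interval(5/98, 2/5))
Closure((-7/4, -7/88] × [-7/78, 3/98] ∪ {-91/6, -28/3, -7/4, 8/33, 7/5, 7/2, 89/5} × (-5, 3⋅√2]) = ([-7/4, -7/88] × [-7/78, 3/98]) ∪ ({-91/6, -28/3, -7/4, 8/33, 7/5, 7/2, 89/5} × [-5, 3⋅√2])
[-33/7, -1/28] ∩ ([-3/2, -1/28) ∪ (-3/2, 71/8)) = [-3/2, -1/28]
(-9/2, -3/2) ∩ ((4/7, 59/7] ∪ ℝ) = (-9/2, -3/2)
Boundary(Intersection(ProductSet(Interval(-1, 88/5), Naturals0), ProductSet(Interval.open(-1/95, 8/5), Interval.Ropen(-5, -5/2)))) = EmptySet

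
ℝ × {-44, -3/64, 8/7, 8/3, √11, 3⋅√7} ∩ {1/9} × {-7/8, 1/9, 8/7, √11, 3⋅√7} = {1/9} × {8/7, √11, 3⋅√7}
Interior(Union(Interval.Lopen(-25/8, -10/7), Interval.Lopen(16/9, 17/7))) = Union(Interval.open(-25/8, -10/7), Interval.open(16/9, 17/7))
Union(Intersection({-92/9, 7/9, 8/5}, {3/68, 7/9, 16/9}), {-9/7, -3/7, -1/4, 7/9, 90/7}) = {-9/7, -3/7, -1/4, 7/9, 90/7}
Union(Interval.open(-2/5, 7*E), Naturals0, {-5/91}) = Union(Interval.open(-2/5, 7*E), Naturals0)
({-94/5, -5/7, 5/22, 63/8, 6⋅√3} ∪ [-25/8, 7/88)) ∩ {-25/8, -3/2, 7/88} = {-25/8, -3/2}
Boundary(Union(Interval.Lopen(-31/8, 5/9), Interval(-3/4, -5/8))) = {-31/8, 5/9}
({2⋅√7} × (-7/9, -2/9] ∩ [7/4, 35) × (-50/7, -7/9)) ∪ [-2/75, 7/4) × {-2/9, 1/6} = [-2/75, 7/4) × {-2/9, 1/6}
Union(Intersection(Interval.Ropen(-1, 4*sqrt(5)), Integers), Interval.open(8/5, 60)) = Union(Interval.open(8/5, 60), Range(-1, 9, 1))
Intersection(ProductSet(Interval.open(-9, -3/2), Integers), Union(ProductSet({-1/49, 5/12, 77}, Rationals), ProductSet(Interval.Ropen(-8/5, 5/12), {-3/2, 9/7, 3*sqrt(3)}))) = EmptySet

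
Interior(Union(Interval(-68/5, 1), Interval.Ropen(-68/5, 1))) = Interval.open(-68/5, 1)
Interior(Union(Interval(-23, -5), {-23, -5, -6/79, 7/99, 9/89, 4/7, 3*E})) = Interval.open(-23, -5)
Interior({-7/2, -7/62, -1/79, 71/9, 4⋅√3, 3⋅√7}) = ∅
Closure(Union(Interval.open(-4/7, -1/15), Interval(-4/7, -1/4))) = Interval(-4/7, -1/15)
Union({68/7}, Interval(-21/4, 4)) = Union({68/7}, Interval(-21/4, 4))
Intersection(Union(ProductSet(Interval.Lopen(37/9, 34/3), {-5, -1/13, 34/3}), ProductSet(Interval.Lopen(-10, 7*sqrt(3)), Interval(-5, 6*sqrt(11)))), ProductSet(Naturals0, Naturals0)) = ProductSet(Range(0, 13, 1), Range(0, 20, 1))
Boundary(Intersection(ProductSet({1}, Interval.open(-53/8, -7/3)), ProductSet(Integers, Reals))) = ProductSet({1}, Interval(-53/8, -7/3))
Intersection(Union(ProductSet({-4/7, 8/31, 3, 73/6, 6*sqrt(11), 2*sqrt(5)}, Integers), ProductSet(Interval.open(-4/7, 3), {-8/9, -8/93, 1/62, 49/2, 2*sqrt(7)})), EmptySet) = EmptySet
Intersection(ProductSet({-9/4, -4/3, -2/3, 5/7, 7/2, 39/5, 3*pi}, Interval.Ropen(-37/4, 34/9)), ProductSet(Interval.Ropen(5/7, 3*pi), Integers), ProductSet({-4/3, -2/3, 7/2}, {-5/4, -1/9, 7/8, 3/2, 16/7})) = EmptySet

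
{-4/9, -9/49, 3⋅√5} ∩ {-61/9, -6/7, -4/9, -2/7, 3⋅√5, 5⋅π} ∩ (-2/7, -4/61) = ∅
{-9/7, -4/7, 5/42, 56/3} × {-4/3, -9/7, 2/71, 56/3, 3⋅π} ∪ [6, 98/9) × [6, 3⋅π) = ([6, 98/9) × [6, 3⋅π)) ∪ ({-9/7, -4/7, 5/42, 56/3} × {-4/3, -9/7, 2/71, 56/3, 3⋅π})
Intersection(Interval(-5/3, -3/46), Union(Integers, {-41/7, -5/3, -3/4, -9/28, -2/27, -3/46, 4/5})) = Union({-5/3, -3/4, -9/28, -2/27, -3/46}, Range(-1, 0, 1))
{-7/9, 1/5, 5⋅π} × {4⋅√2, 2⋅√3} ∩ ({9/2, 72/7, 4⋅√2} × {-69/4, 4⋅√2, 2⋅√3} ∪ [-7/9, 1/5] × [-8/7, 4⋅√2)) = {-7/9, 1/5} × {2⋅√3}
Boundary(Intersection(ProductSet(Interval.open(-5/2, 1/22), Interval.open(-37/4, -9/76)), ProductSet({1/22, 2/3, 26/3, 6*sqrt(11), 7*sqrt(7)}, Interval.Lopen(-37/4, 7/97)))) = EmptySet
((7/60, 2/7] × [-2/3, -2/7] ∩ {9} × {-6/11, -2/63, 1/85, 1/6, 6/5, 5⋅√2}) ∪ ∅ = ∅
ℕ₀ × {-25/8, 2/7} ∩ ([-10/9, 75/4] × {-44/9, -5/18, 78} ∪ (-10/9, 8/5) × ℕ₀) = ∅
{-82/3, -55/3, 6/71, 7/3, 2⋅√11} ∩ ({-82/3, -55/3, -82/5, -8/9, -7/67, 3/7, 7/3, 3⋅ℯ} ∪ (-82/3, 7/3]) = {-82/3, -55/3, 6/71, 7/3}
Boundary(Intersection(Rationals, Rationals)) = Reals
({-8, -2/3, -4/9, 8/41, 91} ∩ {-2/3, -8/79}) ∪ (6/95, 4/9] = {-2/3} ∪ (6/95, 4/9]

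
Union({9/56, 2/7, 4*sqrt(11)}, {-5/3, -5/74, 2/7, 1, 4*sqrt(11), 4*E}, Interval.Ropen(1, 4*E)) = Union({-5/3, -5/74, 9/56, 2/7, 4*sqrt(11)}, Interval(1, 4*E))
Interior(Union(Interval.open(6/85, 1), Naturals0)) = Union(Complement(Interval.Lopen(6/85, 1), Complement(Naturals0, Interval.open(6/85, 1))), Complement(Naturals0, Union(Complement(Naturals0, Interval.open(6/85, 1)), {6/85})), Complement(Range(1, 2, 1), Complement(Naturals0, Interval.open(6/85, 1))), Complement(Range(1, 2, 1), Union(Complement(Naturals0, Interval.open(6/85, 1)), {6/85})))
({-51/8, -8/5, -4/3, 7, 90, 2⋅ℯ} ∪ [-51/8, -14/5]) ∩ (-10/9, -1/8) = ∅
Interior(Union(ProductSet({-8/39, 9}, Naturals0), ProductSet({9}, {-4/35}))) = EmptySet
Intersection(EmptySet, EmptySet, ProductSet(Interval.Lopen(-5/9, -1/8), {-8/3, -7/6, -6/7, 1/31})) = EmptySet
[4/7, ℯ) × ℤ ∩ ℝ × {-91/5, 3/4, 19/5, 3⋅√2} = ∅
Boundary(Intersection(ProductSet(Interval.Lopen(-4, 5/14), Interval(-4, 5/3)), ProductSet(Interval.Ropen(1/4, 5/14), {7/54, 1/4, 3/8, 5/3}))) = ProductSet(Interval(1/4, 5/14), {7/54, 1/4, 3/8, 5/3})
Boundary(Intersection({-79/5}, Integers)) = EmptySet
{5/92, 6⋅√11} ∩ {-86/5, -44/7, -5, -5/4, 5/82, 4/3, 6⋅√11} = {6⋅√11}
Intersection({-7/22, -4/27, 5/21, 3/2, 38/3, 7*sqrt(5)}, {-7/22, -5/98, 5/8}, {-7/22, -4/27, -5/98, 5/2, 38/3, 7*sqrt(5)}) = {-7/22}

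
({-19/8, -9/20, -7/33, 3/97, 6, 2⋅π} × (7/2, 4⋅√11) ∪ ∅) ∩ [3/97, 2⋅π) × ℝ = {3/97, 6} × (7/2, 4⋅√11)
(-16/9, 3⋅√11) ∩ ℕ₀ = {0, 1, …, 9}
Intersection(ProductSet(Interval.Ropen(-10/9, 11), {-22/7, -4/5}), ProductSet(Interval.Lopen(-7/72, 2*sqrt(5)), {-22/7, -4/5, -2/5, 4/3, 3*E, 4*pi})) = ProductSet(Interval.Lopen(-7/72, 2*sqrt(5)), {-22/7, -4/5})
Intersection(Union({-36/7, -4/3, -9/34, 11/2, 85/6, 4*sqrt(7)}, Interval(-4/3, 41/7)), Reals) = Union({-36/7, 85/6, 4*sqrt(7)}, Interval(-4/3, 41/7))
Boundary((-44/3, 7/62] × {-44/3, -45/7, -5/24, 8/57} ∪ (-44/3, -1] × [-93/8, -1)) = ({-44/3, -1} × [-93/8, -1]) ∪ ([-44/3, -1] × {-93/8, -1}) ∪ ([-44/3, 7/62] × {-44/3, -5/24, 8/57}) ∪ (({-44/3} ∪ [-1, 7/62]) × {-44/3, -45/7, -5/24, 8/57})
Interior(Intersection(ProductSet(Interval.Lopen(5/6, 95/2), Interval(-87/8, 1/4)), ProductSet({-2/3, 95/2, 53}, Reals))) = EmptySet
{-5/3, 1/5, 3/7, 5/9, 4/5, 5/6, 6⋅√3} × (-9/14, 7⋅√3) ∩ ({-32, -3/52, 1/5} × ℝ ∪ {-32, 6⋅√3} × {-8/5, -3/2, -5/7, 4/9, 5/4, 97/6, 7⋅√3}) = ({6⋅√3} × {4/9, 5/4}) ∪ ({1/5} × (-9/14, 7⋅√3))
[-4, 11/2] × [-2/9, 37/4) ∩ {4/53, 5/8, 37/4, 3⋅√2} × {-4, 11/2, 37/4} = {4/53, 5/8, 3⋅√2} × {11/2}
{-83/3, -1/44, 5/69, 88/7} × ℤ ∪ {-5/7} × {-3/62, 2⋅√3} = ({-83/3, -1/44, 5/69, 88/7} × ℤ) ∪ ({-5/7} × {-3/62, 2⋅√3})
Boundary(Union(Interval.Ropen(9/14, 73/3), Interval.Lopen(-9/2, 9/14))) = {-9/2, 73/3}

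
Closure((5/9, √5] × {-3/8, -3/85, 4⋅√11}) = [5/9, √5] × {-3/8, -3/85, 4⋅√11}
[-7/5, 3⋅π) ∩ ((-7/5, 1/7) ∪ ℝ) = [-7/5, 3⋅π)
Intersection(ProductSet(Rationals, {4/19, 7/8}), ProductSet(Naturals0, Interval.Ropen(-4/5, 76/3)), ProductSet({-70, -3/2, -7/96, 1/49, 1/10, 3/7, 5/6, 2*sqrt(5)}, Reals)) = EmptySet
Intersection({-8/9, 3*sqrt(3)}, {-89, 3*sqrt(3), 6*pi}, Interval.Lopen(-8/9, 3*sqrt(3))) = {3*sqrt(3)}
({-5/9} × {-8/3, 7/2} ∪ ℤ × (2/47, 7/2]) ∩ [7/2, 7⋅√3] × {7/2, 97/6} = {4, 5, …, 12} × {7/2}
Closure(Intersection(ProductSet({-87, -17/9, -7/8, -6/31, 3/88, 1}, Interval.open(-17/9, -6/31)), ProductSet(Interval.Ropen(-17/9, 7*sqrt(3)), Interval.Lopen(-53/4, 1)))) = ProductSet({-17/9, -7/8, -6/31, 3/88, 1}, Interval(-17/9, -6/31))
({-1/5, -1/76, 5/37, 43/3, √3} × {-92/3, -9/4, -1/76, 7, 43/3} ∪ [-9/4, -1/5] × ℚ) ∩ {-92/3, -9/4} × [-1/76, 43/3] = {-9/4} × (ℚ ∩ [-1/76, 43/3])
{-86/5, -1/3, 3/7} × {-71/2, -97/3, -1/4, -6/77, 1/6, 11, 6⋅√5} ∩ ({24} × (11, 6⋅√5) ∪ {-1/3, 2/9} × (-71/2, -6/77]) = {-1/3} × {-97/3, -1/4, -6/77}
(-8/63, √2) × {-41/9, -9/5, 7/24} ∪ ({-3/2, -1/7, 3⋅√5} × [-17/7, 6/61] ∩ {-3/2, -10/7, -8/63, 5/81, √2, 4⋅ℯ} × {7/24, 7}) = (-8/63, √2) × {-41/9, -9/5, 7/24}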